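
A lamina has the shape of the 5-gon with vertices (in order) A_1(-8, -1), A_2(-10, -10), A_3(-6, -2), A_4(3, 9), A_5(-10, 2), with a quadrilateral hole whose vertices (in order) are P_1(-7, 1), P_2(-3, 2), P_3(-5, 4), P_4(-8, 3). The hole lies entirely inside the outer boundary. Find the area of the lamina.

Outer boundary:
Apply the shoelace (surveyor's) formula: 2A = Σ (x_i·y_{i+1} − x_{i+1}·y_i), indices taken mod 5.
A_1→A_2: (-8)(-10) − (-10)(-1) = 70
A_2→A_3: (-10)(-2) − (-6)(-10) = -40
A_3→A_4: (-6)(9) − (3)(-2) = -48
A_4→A_5: (3)(2) − (-10)(9) = 96
A_5→A_1: (-10)(-1) − (-8)(2) = 26
Σ = 104
Area = |Σ|/2 = 52.
Hole:
Apply the shoelace formula: 2A = Σ (x_i·y_{i+1} − x_{i+1}·y_i), indices taken mod 4.
Cross-terms: -11, -2, 17, 13  ⇒  Σ = 17
Area = |Σ|/2 = 8.5.
Net area = 52 − 8.5 = 43.5.

43.5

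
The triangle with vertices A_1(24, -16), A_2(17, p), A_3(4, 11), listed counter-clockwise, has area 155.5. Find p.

The doubled signed area Σ (x_i y_{i+1} − x_{i+1} y_i) is linear in p.
With p=0 it equals 131; the coefficient of p is 20 (from the two edges through A_2).
So 20·p + 131 = 2·155.5 = 311 ⇒ p = 9.

9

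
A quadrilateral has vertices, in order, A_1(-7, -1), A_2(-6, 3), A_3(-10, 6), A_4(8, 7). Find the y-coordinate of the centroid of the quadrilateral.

698/165

Apply Gauss's area formula. First the cross-terms c_i = x_i·y_{i+1} − x_{i+1}·y_i:
  -27, -6, -118, 41  ⇒  2A = -110, A = -55.
Then Σ (y_i + y_{i+1})·c_i = -1396, so ȳ = -1396 / (6·(-55)) = 698/165.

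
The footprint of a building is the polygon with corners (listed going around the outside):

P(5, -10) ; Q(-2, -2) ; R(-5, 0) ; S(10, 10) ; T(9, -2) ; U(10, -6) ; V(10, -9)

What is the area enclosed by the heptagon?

Apply the shoelace formula: 2A = Σ (x_i·y_{i+1} − x_{i+1}·y_i), indices taken mod 7.
Σ = (-30) + (-10) + (-50) + (-110) + (-34) + (-30) + (-55) = -319
Area = |Σ|/2 = 159.5.

159.5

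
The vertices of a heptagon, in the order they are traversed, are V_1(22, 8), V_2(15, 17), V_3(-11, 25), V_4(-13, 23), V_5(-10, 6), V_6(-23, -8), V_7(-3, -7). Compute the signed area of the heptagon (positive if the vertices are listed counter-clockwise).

Apply the shoelace formula: 2A = Σ (x_i·y_{i+1} − x_{i+1}·y_i), indices taken mod 7.
Σ = (254) + (562) + (72) + (152) + (218) + (137) + (130) = 1525
Signed area = Σ/2 = 762.5 (positive ⇒ counter-clockwise traversal).

762.5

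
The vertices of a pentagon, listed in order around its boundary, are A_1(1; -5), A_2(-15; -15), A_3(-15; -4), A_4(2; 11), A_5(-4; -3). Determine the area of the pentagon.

Cross-terms: -90, -165, -157, 38, 23  ⇒  Σ = -351
Area = |Σ|/2 = 175.5.

175.5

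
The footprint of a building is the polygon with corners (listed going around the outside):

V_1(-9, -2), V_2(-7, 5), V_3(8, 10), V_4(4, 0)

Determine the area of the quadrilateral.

Cross-terms: -59, -110, -40, -8  ⇒  Σ = -217
Area = |Σ|/2 = 108.5.

108.5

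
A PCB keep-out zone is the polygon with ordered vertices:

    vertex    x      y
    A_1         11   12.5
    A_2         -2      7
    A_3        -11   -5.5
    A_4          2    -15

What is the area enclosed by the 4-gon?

Apply the shoelace formula: 2A = Σ (x_i·y_{i+1} − x_{i+1}·y_i), indices taken mod 4.
A_1→A_2: (11)(7) − (-2)(12.5) = 102
A_2→A_3: (-2)(-5.5) − (-11)(7) = 88
A_3→A_4: (-11)(-15) − (2)(-5.5) = 176
A_4→A_1: (2)(12.5) − (11)(-15) = 190
Σ = 556
Area = |Σ|/2 = 278.

278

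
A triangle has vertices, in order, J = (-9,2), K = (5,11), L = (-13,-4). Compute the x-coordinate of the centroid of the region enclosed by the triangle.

-17/3

Apply the shoelace (surveyor's) formula. First the cross-terms c_i = x_i·y_{i+1} − x_{i+1}·y_i:
  -109, 123, -62  ⇒  2A = -48, A = -24.
Then Σ (x_i + x_{i+1})·c_i = 816, so x̄ = 816 / (6·(-24)) = -17/3.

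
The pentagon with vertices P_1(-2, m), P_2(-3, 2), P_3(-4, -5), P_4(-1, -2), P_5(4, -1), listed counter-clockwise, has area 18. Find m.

1

Write out the shoelace sum; only the two edges meeting at P_1 involve m:
2·Area = [(4·m − (-2)·(-1)) + ((-2)·2 − (-3)·m)] + 35
       = 7·m + 29 = 36
⇒ m = 1.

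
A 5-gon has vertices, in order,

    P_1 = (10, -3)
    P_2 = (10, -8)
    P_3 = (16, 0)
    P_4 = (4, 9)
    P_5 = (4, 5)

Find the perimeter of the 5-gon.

44

|P_1P_2| = √((0)² + (-5)²) = √25 = 5
|P_2P_3| = √((6)² + (8)²) = √100 = 10
|P_3P_4| = √((-12)² + (9)²) = √225 = 15
|P_4P_5| = √((0)² + (-4)²) = √16 = 4
|P_5P_1| = √((6)² + (-8)²) = √100 = 10
Perimeter = 5 + 10 + 15 + 4 + 10 = 44.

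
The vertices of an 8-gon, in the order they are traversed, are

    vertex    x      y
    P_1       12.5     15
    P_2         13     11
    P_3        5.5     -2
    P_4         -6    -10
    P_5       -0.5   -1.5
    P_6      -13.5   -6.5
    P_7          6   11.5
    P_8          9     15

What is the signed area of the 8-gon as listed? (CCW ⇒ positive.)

-203.125

Σ = (-57.5) + (-86.5) + (-67) + (4) + (-17) + (-116.25) + (-13.5) + (-52.5) = -406.25
Signed area = Σ/2 = -203.125 (negative ⇒ clockwise traversal).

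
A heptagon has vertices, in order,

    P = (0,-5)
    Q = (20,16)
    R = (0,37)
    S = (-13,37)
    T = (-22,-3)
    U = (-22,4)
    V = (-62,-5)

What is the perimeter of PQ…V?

|PQ| = √((20)² + (21)²) = √841 = 29
|QR| = √((-20)² + (21)²) = √841 = 29
|RS| = √((-13)² + (0)²) = √169 = 13
|ST| = √((-9)² + (-40)²) = √1681 = 41
|TU| = √((0)² + (7)²) = √49 = 7
|UV| = √((-40)² + (-9)²) = √1681 = 41
|VP| = √((62)² + (0)²) = √3844 = 62
Perimeter = 29 + 29 + 13 + 41 + 7 + 41 + 62 = 222.

222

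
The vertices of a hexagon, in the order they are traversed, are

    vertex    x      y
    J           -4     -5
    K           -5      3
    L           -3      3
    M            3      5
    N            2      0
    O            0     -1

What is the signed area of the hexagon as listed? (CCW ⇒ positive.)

-41.5

Apply the shoelace formula: 2A = Σ (x_i·y_{i+1} − x_{i+1}·y_i), indices taken mod 6.
Σ = (-37) + (-6) + (-24) + (-10) + (-2) + (-4) = -83
Signed area = Σ/2 = -41.5 (negative ⇒ clockwise traversal).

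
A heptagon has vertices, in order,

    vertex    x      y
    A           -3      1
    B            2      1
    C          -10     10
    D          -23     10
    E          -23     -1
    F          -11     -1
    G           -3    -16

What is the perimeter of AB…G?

|AB| = √((5)² + (0)²) = √25 = 5
|BC| = √((-12)² + (9)²) = √225 = 15
|CD| = √((-13)² + (0)²) = √169 = 13
|DE| = √((0)² + (-11)²) = √121 = 11
|EF| = √((12)² + (0)²) = √144 = 12
|FG| = √((8)² + (-15)²) = √289 = 17
|GA| = √((0)² + (17)²) = √289 = 17
Perimeter = 5 + 15 + 13 + 11 + 12 + 17 + 17 = 90.

90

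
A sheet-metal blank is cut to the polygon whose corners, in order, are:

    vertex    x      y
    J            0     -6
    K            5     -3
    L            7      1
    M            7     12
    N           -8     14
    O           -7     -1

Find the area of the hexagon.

237.5

Σ = (30) + (26) + (77) + (194) + (106) + (42) = 475
Area = |Σ|/2 = 237.5.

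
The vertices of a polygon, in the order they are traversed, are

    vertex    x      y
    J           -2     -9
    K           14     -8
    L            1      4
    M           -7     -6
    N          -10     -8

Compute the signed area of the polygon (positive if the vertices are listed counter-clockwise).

149

Apply the shoelace formula: 2A = Σ (x_i·y_{i+1} − x_{i+1}·y_i), indices taken mod 5.
Σ = (142) + (64) + (22) + (-4) + (74) = 298
Signed area = Σ/2 = 149 (positive ⇒ counter-clockwise traversal).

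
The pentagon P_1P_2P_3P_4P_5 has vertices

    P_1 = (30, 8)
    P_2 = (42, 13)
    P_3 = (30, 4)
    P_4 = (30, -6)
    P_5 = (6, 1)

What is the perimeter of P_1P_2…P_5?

|P_1P_2| = √((12)² + (5)²) = √169 = 13
|P_2P_3| = √((-12)² + (-9)²) = √225 = 15
|P_3P_4| = √((0)² + (-10)²) = √100 = 10
|P_4P_5| = √((-24)² + (7)²) = √625 = 25
|P_5P_1| = √((24)² + (7)²) = √625 = 25
Perimeter = 13 + 15 + 10 + 25 + 25 = 88.

88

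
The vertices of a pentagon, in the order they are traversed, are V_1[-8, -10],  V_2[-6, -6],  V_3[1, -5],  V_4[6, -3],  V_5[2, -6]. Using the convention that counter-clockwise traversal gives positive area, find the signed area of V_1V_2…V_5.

-23.5

Apply the shoelace formula: 2A = Σ (x_i·y_{i+1} − x_{i+1}·y_i), indices taken mod 5.
V_1→V_2: (-8)(-6) − (-6)(-10) = -12
V_2→V_3: (-6)(-5) − (1)(-6) = 36
V_3→V_4: (1)(-3) − (6)(-5) = 27
V_4→V_5: (6)(-6) − (2)(-3) = -30
V_5→V_1: (2)(-10) − (-8)(-6) = -68
Σ = -47
Signed area = Σ/2 = -23.5 (negative ⇒ clockwise traversal).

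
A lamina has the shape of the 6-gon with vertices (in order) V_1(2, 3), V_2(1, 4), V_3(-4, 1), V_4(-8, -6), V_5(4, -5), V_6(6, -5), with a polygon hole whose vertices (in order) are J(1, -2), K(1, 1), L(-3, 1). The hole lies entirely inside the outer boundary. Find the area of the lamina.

72

Outer boundary:
Σ = (5) + (17) + (32) + (64) + (10) + (28) = 156
Area = |Σ|/2 = 78.
Hole:
Apply the surveyor's formula: 2A = Σ (x_i·y_{i+1} − x_{i+1}·y_i), indices taken mod 3.
J→K: (1)(1) − (1)(-2) = 3
K→L: (1)(1) − (-3)(1) = 4
L→J: (-3)(-2) − (1)(1) = 5
Σ = 12
Area = |Σ|/2 = 6.
Net area = 78 − 6 = 72.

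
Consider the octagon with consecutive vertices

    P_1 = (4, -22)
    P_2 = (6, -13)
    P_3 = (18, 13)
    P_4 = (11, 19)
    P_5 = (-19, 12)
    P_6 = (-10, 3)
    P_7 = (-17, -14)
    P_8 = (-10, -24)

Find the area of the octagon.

Σ = (80) + (312) + (199) + (493) + (63) + (191) + (268) + (316) = 1922
Area = |Σ|/2 = 961.

961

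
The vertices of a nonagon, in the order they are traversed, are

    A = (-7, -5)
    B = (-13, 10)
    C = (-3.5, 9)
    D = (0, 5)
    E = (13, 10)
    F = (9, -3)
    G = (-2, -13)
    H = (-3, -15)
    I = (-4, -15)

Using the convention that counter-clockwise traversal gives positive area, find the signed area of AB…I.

-330.25

Cross-terms: -135, -82, -17.5, -65, -129, -123, -9, -15, -85  ⇒  Σ = -660.5
Signed area = Σ/2 = -330.25 (negative ⇒ clockwise traversal).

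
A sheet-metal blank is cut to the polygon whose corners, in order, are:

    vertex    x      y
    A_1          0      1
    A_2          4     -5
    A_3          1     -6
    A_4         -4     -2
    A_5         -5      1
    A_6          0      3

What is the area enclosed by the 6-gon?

39

Σ = (-4) + (-19) + (-26) + (-14) + (-15) + (0) = -78
Area = |Σ|/2 = 39.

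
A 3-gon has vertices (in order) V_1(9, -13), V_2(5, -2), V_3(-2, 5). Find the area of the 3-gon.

24.5

Apply the shoelace formula: 2A = Σ (x_i·y_{i+1} − x_{i+1}·y_i), indices taken mod 3.
Σ = (47) + (21) + (-19) = 49
Area = |Σ|/2 = 24.5.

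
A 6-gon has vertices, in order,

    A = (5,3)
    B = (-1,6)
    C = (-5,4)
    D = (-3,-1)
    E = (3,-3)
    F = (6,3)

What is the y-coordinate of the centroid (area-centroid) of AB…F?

289/177

Apply the shoelace formula. First the cross-terms c_i = x_i·y_{i+1} − x_{i+1}·y_i:
  33, 26, 17, 12, 27, 3  ⇒  2A = 118, A = 59.
Then Σ (y_i + y_{i+1})·c_i = 578, so ȳ = 578 / (6·59) = 289/177.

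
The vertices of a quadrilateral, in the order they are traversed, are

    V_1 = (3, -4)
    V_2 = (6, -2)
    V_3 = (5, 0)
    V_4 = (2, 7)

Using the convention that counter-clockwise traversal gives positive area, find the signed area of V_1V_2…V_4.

V_1→V_2: (3)(-2) − (6)(-4) = 18
V_2→V_3: (6)(0) − (5)(-2) = 10
V_3→V_4: (5)(7) − (2)(0) = 35
V_4→V_1: (2)(-4) − (3)(7) = -29
Σ = 34
Signed area = Σ/2 = 17 (positive ⇒ counter-clockwise traversal).

17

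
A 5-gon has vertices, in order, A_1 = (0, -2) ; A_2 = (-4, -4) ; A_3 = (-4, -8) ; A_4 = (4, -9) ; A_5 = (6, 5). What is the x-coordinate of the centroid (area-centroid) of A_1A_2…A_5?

286/207

Apply the surveyor's formula. First the cross-terms c_i = x_i·y_{i+1} − x_{i+1}·y_i:
  -8, 16, 68, 74, -12  ⇒  2A = 138, A = 69.
Then Σ (x_i + x_{i+1})·c_i = 572, so x̄ = 572 / (6·69) = 286/207.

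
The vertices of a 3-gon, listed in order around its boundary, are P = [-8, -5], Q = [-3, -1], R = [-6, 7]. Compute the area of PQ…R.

26

Apply Gauss's area formula: 2A = Σ (x_i·y_{i+1} − x_{i+1}·y_i), indices taken mod 3.
P→Q: (-8)(-1) − (-3)(-5) = -7
Q→R: (-3)(7) − (-6)(-1) = -27
R→P: (-6)(-5) − (-8)(7) = 86
Σ = 52
Area = |Σ|/2 = 26.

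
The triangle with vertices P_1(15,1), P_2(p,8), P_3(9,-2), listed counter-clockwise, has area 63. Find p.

-13

Write out the shoelace sum; only the two edges meeting at P_2 involve p:
2·Area = [(15·8 − p·1) + (p·(-2) − 9·8)] + 39
       = -3·p + 87 = 126
⇒ p = -13.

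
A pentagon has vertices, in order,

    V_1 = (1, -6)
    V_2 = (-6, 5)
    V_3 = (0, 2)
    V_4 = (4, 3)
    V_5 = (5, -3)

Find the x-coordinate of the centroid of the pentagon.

2/3

Apply the shoelace formula. First the cross-terms c_i = x_i·y_{i+1} − x_{i+1}·y_i:
  -31, -12, -8, -27, -27  ⇒  2A = -105, A = -52.5.
Then Σ (x_i + x_{i+1})·c_i = -210, so x̄ = -210 / (6·(-52.5)) = 2/3.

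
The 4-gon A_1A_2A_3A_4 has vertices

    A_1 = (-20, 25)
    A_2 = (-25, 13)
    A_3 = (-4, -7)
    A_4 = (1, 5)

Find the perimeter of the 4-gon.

|A_1A_2| = √((-5)² + (-12)²) = √169 = 13
|A_2A_3| = √((21)² + (-20)²) = √841 = 29
|A_3A_4| = √((5)² + (12)²) = √169 = 13
|A_4A_1| = √((-21)² + (20)²) = √841 = 29
Perimeter = 13 + 29 + 13 + 29 = 84.

84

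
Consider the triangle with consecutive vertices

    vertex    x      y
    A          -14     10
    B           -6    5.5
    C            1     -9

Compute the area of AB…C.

42.25

Apply the surveyor's formula: 2A = Σ (x_i·y_{i+1} − x_{i+1}·y_i), indices taken mod 3.
Cross-terms: -17, 48.5, -116  ⇒  Σ = -84.5
Area = |Σ|/2 = 42.25.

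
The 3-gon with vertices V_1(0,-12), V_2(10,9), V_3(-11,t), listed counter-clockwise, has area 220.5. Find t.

9

Write out the shoelace sum; only the two edges meeting at V_3 involve t:
2·Area = [(10·t − (-11)·9) + ((-11)·(-12) − 0·t)] + 120
       = 10·t + 351 = 441
⇒ t = 9.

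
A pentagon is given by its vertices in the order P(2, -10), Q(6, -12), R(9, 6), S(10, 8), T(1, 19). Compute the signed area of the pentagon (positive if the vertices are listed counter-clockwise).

163

Σ = (36) + (144) + (12) + (182) + (-48) = 326
Signed area = Σ/2 = 163 (positive ⇒ counter-clockwise traversal).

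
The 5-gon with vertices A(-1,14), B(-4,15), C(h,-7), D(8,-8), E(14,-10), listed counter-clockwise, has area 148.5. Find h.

Write out the shoelace sum; only the two edges meeting at C involve h:
2·Area = [((-4)·(-7) − h·15) + (h·(-8) − 8·(-7))] + 259
       = -23·h + 343 = 297
⇒ h = 2.

2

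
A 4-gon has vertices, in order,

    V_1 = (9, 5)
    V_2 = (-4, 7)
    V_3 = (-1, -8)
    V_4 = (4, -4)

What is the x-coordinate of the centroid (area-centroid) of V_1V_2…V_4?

Apply Gauss's area formula. First the cross-terms c_i = x_i·y_{i+1} − x_{i+1}·y_i:
  83, 39, 36, 56  ⇒  2A = 214, A = 107.
Then Σ (x_i + x_{i+1})·c_i = 1056, so x̄ = 1056 / (6·107) = 176/107.

176/107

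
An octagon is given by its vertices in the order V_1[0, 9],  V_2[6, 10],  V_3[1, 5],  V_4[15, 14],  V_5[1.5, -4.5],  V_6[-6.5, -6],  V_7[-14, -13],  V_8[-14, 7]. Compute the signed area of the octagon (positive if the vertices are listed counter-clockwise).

-313.625

Apply the surveyor's formula: 2A = Σ (x_i·y_{i+1} − x_{i+1}·y_i), indices taken mod 8.
Σ = (-54) + (20) + (-61) + (-88.5) + (-38.25) + (0.5) + (-280) + (-126) = -627.25
Signed area = Σ/2 = -313.625 (negative ⇒ clockwise traversal).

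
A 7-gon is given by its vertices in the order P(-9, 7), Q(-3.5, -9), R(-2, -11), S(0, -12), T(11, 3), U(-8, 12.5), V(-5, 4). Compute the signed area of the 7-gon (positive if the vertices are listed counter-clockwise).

Apply the shoelace formula: 2A = Σ (x_i·y_{i+1} − x_{i+1}·y_i), indices taken mod 7.
Σ = (105.5) + (20.5) + (24) + (132) + (161.5) + (30.5) + (1) = 475
Signed area = Σ/2 = 237.5 (positive ⇒ counter-clockwise traversal).

237.5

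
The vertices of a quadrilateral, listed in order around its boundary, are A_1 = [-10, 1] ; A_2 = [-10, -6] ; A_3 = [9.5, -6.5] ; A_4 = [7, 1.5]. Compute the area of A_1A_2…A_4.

A_1→A_2: (-10)(-6) − (-10)(1) = 70
A_2→A_3: (-10)(-6.5) − (9.5)(-6) = 122
A_3→A_4: (9.5)(1.5) − (7)(-6.5) = 59.75
A_4→A_1: (7)(1) − (-10)(1.5) = 22
Σ = 273.75
Area = |Σ|/2 = 136.875.

136.875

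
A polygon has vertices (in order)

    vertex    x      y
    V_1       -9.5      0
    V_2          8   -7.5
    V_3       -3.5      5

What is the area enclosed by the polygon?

Apply the shoelace (surveyor's) formula: 2A = Σ (x_i·y_{i+1} − x_{i+1}·y_i), indices taken mod 3.
Σ = (71.25) + (13.75) + (47.5) = 132.5
Area = |Σ|/2 = 66.25.

66.25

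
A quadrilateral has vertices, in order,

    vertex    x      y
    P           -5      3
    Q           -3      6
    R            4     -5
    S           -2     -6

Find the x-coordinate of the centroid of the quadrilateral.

-343/300

Apply Gauss's area formula. First the cross-terms c_i = x_i·y_{i+1} − x_{i+1}·y_i:
  -21, -9, -34, -36  ⇒  2A = -100, A = -50.
Then Σ (x_i + x_{i+1})·c_i = 343, so x̄ = 343 / (6·(-50)) = -343/300.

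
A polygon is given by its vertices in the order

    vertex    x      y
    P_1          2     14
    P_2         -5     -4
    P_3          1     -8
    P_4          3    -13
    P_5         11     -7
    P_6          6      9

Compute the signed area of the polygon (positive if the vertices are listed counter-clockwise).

Σ = (62) + (44) + (11) + (122) + (141) + (66) = 446
Signed area = Σ/2 = 223 (positive ⇒ counter-clockwise traversal).

223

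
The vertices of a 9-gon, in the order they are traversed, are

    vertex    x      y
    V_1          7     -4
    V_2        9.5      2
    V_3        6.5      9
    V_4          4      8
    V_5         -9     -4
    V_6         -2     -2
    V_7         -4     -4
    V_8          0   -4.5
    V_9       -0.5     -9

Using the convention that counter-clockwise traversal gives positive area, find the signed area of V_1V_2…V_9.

143.625

Apply the shoelace (surveyor's) formula: 2A = Σ (x_i·y_{i+1} − x_{i+1}·y_i), indices taken mod 9.
Σ = (52) + (72.5) + (16) + (56) + (10) + (0) + (18) + (-2.25) + (65) = 287.25
Signed area = Σ/2 = 143.625 (positive ⇒ counter-clockwise traversal).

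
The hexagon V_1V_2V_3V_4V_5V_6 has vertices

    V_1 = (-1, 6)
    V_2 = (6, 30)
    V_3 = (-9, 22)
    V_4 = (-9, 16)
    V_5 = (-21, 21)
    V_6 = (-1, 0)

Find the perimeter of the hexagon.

|V_1V_2| = √((7)² + (24)²) = √625 = 25
|V_2V_3| = √((-15)² + (-8)²) = √289 = 17
|V_3V_4| = √((0)² + (-6)²) = √36 = 6
|V_4V_5| = √((-12)² + (5)²) = √169 = 13
|V_5V_6| = √((20)² + (-21)²) = √841 = 29
|V_6V_1| = √((0)² + (6)²) = √36 = 6
Perimeter = 25 + 17 + 6 + 13 + 29 + 6 = 96.

96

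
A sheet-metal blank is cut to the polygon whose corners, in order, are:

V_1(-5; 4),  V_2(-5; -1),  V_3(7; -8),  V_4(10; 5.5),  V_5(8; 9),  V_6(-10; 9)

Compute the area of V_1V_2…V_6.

V_1→V_2: (-5)(-1) − (-5)(4) = 25
V_2→V_3: (-5)(-8) − (7)(-1) = 47
V_3→V_4: (7)(5.5) − (10)(-8) = 118.5
V_4→V_5: (10)(9) − (8)(5.5) = 46
V_5→V_6: (8)(9) − (-10)(9) = 162
V_6→V_1: (-10)(4) − (-5)(9) = 5
Σ = 403.5
Area = |Σ|/2 = 201.75.

201.75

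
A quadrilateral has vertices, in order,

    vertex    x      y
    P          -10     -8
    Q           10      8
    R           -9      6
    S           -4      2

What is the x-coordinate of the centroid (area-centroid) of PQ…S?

Apply the shoelace (surveyor's) formula. First the cross-terms c_i = x_i·y_{i+1} − x_{i+1}·y_i:
  0, 132, 6, 52  ⇒  2A = 190, A = 95.
Then Σ (x_i + x_{i+1})·c_i = -674, so x̄ = -674 / (6·95) = -337/285.

-337/285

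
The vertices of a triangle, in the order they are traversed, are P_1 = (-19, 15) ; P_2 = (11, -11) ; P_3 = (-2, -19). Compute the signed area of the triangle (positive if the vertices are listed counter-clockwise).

-289

Σ = (44) + (-231) + (-391) = -578
Signed area = Σ/2 = -289 (negative ⇒ clockwise traversal).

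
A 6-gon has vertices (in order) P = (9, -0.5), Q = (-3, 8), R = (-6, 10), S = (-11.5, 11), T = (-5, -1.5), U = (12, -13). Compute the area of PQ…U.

Apply the shoelace formula: 2A = Σ (x_i·y_{i+1} − x_{i+1}·y_i), indices taken mod 6.
Σ = (70.5) + (18) + (49) + (72.25) + (83) + (111) = 403.75
Area = |Σ|/2 = 201.875.

201.875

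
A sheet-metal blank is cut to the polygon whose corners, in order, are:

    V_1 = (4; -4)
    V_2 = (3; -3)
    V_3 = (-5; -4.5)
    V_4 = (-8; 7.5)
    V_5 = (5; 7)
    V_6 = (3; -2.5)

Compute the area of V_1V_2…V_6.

115.5

Apply the shoelace (surveyor's) formula: 2A = Σ (x_i·y_{i+1} − x_{i+1}·y_i), indices taken mod 6.
Σ = (0) + (-28.5) + (-73.5) + (-93.5) + (-33.5) + (-2) = -231
Area = |Σ|/2 = 115.5.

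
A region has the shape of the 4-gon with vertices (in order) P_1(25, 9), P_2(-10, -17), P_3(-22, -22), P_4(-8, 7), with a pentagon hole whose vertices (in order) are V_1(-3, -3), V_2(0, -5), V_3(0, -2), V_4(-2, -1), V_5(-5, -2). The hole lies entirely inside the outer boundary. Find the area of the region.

Outer boundary:
Apply the shoelace (surveyor's) formula: 2A = Σ (x_i·y_{i+1} − x_{i+1}·y_i), indices taken mod 4.
P_1→P_2: (25)(-17) − (-10)(9) = -335
P_2→P_3: (-10)(-22) − (-22)(-17) = -154
P_3→P_4: (-22)(7) − (-8)(-22) = -330
P_4→P_1: (-8)(9) − (25)(7) = -247
Σ = -1066
Area = |Σ|/2 = 533.
Hole:
Apply the shoelace formula: 2A = Σ (x_i·y_{i+1} − x_{i+1}·y_i), indices taken mod 5.
Σ = (15) + (0) + (-4) + (-1) + (9) = 19
Area = |Σ|/2 = 9.5.
Net area = 533 − 9.5 = 523.5.

523.5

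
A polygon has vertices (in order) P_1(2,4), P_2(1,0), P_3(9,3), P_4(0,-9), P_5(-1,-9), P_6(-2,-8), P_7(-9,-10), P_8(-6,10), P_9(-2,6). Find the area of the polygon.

Σ = (-4) + (3) + (-81) + (-9) + (-10) + (-52) + (-150) + (-16) + (-20) = -339
Area = |Σ|/2 = 169.5.

169.5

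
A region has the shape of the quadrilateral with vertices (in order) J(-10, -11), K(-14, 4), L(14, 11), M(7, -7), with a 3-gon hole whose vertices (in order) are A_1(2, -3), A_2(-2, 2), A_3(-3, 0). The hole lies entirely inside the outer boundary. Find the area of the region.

Outer boundary:
J→K: (-10)(4) − (-14)(-11) = -194
K→L: (-14)(11) − (14)(4) = -210
L→M: (14)(-7) − (7)(11) = -175
M→J: (7)(-11) − (-10)(-7) = -147
Σ = -726
Area = |Σ|/2 = 363.
Hole:
Apply the surveyor's formula: 2A = Σ (x_i·y_{i+1} − x_{i+1}·y_i), indices taken mod 3.
Cross-terms: -2, 6, 9  ⇒  Σ = 13
Area = |Σ|/2 = 6.5.
Net area = 363 − 6.5 = 356.5.

356.5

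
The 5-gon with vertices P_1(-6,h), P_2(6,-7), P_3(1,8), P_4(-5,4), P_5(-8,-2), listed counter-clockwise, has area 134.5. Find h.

The doubled signed area Σ (x_i y_{i+1} − x_{i+1} y_i) is linear in h.
With h=0 it equals 171; the coefficient of h is -14 (from the two edges through P_1).
So -14·h + 171 = 2·134.5 = 269 ⇒ h = -7.

-7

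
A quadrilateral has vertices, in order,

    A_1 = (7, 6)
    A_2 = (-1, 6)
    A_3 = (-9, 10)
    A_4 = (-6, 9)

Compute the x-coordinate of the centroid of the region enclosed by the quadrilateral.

Apply Gauss's area formula. First the cross-terms c_i = x_i·y_{i+1} − x_{i+1}·y_i:
  48, 44, -21, -99  ⇒  2A = -28, A = -14.
Then Σ (x_i + x_{i+1})·c_i = 64, so x̄ = 64 / (6·(-14)) = -16/21.

-16/21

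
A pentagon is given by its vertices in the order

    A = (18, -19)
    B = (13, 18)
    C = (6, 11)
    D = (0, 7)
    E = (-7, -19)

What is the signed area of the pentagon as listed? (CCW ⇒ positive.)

586

Apply the shoelace formula: 2A = Σ (x_i·y_{i+1} − x_{i+1}·y_i), indices taken mod 5.
Σ = (571) + (35) + (42) + (49) + (475) = 1172
Signed area = Σ/2 = 586 (positive ⇒ counter-clockwise traversal).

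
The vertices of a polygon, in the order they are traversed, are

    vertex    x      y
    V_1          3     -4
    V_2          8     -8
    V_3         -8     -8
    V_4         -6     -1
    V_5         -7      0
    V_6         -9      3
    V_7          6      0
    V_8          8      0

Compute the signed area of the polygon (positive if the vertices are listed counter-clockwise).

Apply the shoelace (surveyor's) formula: 2A = Σ (x_i·y_{i+1} − x_{i+1}·y_i), indices taken mod 8.
Cross-terms: 8, -128, -40, -7, -21, -18, 0, -32  ⇒  Σ = -238
Signed area = Σ/2 = -119 (negative ⇒ clockwise traversal).

-119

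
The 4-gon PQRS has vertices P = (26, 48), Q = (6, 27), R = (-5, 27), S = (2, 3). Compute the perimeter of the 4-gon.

116

|PQ| = √((-20)² + (-21)²) = √841 = 29
|QR| = √((-11)² + (0)²) = √121 = 11
|RS| = √((7)² + (-24)²) = √625 = 25
|SP| = √((24)² + (45)²) = √2601 = 51
Perimeter = 29 + 11 + 25 + 51 = 116.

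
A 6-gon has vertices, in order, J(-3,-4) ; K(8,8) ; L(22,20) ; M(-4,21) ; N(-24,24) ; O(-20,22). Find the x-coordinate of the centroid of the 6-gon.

-1.075

Apply the shoelace formula. First the cross-terms c_i = x_i·y_{i+1} − x_{i+1}·y_i:
  8, -16, 542, 408, -48, 146  ⇒  2A = 1040, A = 520.
Then Σ (x_i + x_{i+1})·c_i = -3354, so x̄ = -3354 / (6·520) = -1.075.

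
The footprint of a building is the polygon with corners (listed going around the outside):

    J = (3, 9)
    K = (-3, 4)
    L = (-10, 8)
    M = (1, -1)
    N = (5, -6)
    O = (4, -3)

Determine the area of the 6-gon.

55

Σ = (39) + (16) + (2) + (-1) + (9) + (45) = 110
Area = |Σ|/2 = 55.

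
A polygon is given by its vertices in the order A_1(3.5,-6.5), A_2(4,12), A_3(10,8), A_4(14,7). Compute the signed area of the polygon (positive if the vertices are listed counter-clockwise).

A_1→A_2: (3.5)(12) − (4)(-6.5) = 68
A_2→A_3: (4)(8) − (10)(12) = -88
A_3→A_4: (10)(7) − (14)(8) = -42
A_4→A_1: (14)(-6.5) − (3.5)(7) = -115.5
Σ = -177.5
Signed area = Σ/2 = -88.75 (negative ⇒ clockwise traversal).

-88.75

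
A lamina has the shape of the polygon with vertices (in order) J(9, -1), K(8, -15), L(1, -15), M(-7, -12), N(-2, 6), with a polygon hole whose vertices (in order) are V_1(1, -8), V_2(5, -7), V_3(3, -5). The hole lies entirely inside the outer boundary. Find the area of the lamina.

228.5

Outer boundary:
Apply the shoelace formula: 2A = Σ (x_i·y_{i+1} − x_{i+1}·y_i), indices taken mod 5.
Cross-terms: -127, -105, -117, -66, -52  ⇒  Σ = -467
Area = |Σ|/2 = 233.5.
Hole:
Apply the surveyor's formula: 2A = Σ (x_i·y_{i+1} − x_{i+1}·y_i), indices taken mod 3.
Cross-terms: 33, -4, -19  ⇒  Σ = 10
Area = |Σ|/2 = 5.
Net area = 233.5 − 5 = 228.5.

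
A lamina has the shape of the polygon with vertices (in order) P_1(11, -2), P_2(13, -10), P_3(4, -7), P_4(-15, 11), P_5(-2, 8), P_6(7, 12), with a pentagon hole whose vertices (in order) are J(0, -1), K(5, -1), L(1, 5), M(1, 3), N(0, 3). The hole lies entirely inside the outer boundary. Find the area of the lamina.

244

Outer boundary:
Apply the surveyor's formula: 2A = Σ (x_i·y_{i+1} − x_{i+1}·y_i), indices taken mod 6.
Cross-terms: -84, -51, -61, -98, -80, -146  ⇒  Σ = -520
Area = |Σ|/2 = 260.
Hole:
Apply Gauss's area formula: 2A = Σ (x_i·y_{i+1} − x_{i+1}·y_i), indices taken mod 5.
Σ = (5) + (26) + (-2) + (3) + (0) = 32
Area = |Σ|/2 = 16.
Net area = 260 − 16 = 244.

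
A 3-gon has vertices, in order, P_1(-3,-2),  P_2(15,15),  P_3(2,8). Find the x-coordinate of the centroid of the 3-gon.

14/3

Apply the shoelace formula. First the cross-terms c_i = x_i·y_{i+1} − x_{i+1}·y_i:
  -15, 90, 20  ⇒  2A = 95, A = 47.5.
Then Σ (x_i + x_{i+1})·c_i = 1330, so x̄ = 1330 / (6·47.5) = 14/3.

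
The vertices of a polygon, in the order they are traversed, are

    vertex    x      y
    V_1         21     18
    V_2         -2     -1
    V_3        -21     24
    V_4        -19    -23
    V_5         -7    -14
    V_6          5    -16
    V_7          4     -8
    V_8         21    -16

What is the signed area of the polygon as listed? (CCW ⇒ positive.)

1007

Apply the shoelace (surveyor's) formula: 2A = Σ (x_i·y_{i+1} − x_{i+1}·y_i), indices taken mod 8.
Σ = (15) + (-69) + (939) + (105) + (182) + (24) + (104) + (714) = 2014
Signed area = Σ/2 = 1007 (positive ⇒ counter-clockwise traversal).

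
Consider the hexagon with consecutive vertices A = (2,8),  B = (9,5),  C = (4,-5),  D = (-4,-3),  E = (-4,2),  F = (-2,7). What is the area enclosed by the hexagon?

116.5

Apply the shoelace formula: 2A = Σ (x_i·y_{i+1} − x_{i+1}·y_i), indices taken mod 6.
A→B: (2)(5) − (9)(8) = -62
B→C: (9)(-5) − (4)(5) = -65
C→D: (4)(-3) − (-4)(-5) = -32
D→E: (-4)(2) − (-4)(-3) = -20
E→F: (-4)(7) − (-2)(2) = -24
F→A: (-2)(8) − (2)(7) = -30
Σ = -233
Area = |Σ|/2 = 116.5.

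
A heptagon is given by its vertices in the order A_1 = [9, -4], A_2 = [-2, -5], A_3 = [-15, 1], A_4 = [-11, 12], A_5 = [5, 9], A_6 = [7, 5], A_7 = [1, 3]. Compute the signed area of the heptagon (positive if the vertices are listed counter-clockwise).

Cross-terms: -53, -77, -169, -159, -38, 16, -31  ⇒  Σ = -511
Signed area = Σ/2 = -255.5 (negative ⇒ clockwise traversal).

-255.5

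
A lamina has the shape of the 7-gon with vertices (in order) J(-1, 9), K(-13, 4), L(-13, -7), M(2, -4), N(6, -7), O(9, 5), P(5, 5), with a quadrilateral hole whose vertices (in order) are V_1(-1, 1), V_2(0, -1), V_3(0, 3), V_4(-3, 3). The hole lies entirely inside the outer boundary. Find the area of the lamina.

Outer boundary:
Cross-terms: 113, 143, 66, 10, 93, 20, 50  ⇒  Σ = 495
Area = |Σ|/2 = 247.5.
Hole:
Apply Gauss's area formula: 2A = Σ (x_i·y_{i+1} − x_{i+1}·y_i), indices taken mod 4.
Σ = (1) + (0) + (9) + (0) = 10
Area = |Σ|/2 = 5.
Net area = 247.5 − 5 = 242.5.

242.5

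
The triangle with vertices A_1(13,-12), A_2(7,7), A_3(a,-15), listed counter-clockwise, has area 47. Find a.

9

The doubled signed area Σ (x_i y_{i+1} − x_{i+1} y_i) is linear in a.
With a=0 it equals 265; the coefficient of a is -19 (from the two edges through A_3).
So -19·a + 265 = 2·47 = 94 ⇒ a = 9.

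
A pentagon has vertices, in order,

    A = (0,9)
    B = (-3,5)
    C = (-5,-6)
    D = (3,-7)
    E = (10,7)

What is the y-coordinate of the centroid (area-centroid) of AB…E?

Apply Gauss's area formula. First the cross-terms c_i = x_i·y_{i+1} − x_{i+1}·y_i:
  27, 43, 53, 91, 90  ⇒  2A = 304, A = 152.
Then Σ (y_i + y_{i+1})·c_i = 1086, so ȳ = 1086 / (6·152) = 181/152.

181/152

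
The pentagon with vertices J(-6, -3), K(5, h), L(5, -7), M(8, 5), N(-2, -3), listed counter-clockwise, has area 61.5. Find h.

Write out the shoelace sum; only the two edges meeting at K involve h:
2·Area = [((-6)·h − 5·(-3)) + (5·(-7) − 5·h)] + 55
       = -11·h + 35 = 123
⇒ h = -8.

-8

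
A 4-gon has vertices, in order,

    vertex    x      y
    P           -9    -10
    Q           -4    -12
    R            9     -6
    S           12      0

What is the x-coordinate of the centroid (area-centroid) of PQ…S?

116/57

Apply the shoelace (surveyor's) formula. First the cross-terms c_i = x_i·y_{i+1} − x_{i+1}·y_i:
  68, 132, 72, -120  ⇒  2A = 152, A = 76.
Then Σ (x_i + x_{i+1})·c_i = 928, so x̄ = 928 / (6·76) = 116/57.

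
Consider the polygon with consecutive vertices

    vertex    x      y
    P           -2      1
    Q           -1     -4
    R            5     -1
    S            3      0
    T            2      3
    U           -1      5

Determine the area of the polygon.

32

P→Q: (-2)(-4) − (-1)(1) = 9
Q→R: (-1)(-1) − (5)(-4) = 21
R→S: (5)(0) − (3)(-1) = 3
S→T: (3)(3) − (2)(0) = 9
T→U: (2)(5) − (-1)(3) = 13
U→P: (-1)(1) − (-2)(5) = 9
Σ = 64
Area = |Σ|/2 = 32.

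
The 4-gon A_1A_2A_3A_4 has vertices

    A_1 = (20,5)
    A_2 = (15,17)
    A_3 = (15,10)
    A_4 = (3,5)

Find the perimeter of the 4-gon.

|A_1A_2| = √((-5)² + (12)²) = √169 = 13
|A_2A_3| = √((0)² + (-7)²) = √49 = 7
|A_3A_4| = √((-12)² + (-5)²) = √169 = 13
|A_4A_1| = √((17)² + (0)²) = √289 = 17
Perimeter = 13 + 7 + 13 + 17 = 50.

50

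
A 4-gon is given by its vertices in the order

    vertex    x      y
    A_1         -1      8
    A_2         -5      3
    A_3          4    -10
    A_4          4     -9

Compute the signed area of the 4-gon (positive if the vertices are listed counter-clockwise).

51

Cross-terms: 37, 38, 4, 23  ⇒  Σ = 102
Signed area = Σ/2 = 51 (positive ⇒ counter-clockwise traversal).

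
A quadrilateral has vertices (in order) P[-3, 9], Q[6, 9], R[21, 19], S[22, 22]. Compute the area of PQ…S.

P→Q: (-3)(9) − (6)(9) = -81
Q→R: (6)(19) − (21)(9) = -75
R→S: (21)(22) − (22)(19) = 44
S→P: (22)(9) − (-3)(22) = 264
Σ = 152
Area = |Σ|/2 = 76.

76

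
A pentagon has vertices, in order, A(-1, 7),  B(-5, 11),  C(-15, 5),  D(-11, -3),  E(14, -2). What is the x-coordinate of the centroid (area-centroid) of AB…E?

Apply the shoelace (surveyor's) formula. First the cross-terms c_i = x_i·y_{i+1} − x_{i+1}·y_i:
  24, 140, 100, 64, 96  ⇒  2A = 424, A = 212.
Then Σ (x_i + x_{i+1})·c_i = -4104, so x̄ = -4104 / (6·212) = -171/53.

-171/53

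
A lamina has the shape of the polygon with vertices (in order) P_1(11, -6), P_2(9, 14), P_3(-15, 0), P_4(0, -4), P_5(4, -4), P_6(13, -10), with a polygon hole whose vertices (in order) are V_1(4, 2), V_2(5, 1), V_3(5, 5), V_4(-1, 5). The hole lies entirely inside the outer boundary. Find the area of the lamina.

Outer boundary:
Apply the shoelace formula: 2A = Σ (x_i·y_{i+1} − x_{i+1}·y_i), indices taken mod 6.
P_1→P_2: (11)(14) − (9)(-6) = 208
P_2→P_3: (9)(0) − (-15)(14) = 210
P_3→P_4: (-15)(-4) − (0)(0) = 60
P_4→P_5: (0)(-4) − (4)(-4) = 16
P_5→P_6: (4)(-10) − (13)(-4) = 12
P_6→P_1: (13)(-6) − (11)(-10) = 32
Σ = 538
Area = |Σ|/2 = 269.
Hole:
Apply the shoelace (surveyor's) formula: 2A = Σ (x_i·y_{i+1} − x_{i+1}·y_i), indices taken mod 4.
Σ = (-6) + (20) + (30) + (-22) = 22
Area = |Σ|/2 = 11.
Net area = 269 − 11 = 258.

258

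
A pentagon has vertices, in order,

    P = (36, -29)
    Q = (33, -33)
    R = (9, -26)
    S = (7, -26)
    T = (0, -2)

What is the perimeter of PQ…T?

|PQ| = √((-3)² + (-4)²) = √25 = 5
|QR| = √((-24)² + (7)²) = √625 = 25
|RS| = √((-2)² + (0)²) = √4 = 2
|ST| = √((-7)² + (24)²) = √625 = 25
|TP| = √((36)² + (-27)²) = √2025 = 45
Perimeter = 5 + 25 + 2 + 25 + 45 = 102.

102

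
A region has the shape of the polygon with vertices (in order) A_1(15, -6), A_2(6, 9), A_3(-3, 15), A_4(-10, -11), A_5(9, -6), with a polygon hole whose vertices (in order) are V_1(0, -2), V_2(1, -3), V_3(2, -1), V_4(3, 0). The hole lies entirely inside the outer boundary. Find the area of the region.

331

Outer boundary:
Apply Gauss's area formula: 2A = Σ (x_i·y_{i+1} − x_{i+1}·y_i), indices taken mod 5.
Σ = (171) + (117) + (183) + (159) + (36) = 666
Area = |Σ|/2 = 333.
Hole:
Apply the shoelace formula: 2A = Σ (x_i·y_{i+1} − x_{i+1}·y_i), indices taken mod 4.
V_1→V_2: (0)(-3) − (1)(-2) = 2
V_2→V_3: (1)(-1) − (2)(-3) = 5
V_3→V_4: (2)(0) − (3)(-1) = 3
V_4→V_1: (3)(-2) − (0)(0) = -6
Σ = 4
Area = |Σ|/2 = 2.
Net area = 333 − 2 = 331.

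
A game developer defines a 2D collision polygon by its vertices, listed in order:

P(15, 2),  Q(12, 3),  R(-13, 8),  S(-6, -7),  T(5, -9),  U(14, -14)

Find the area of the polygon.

339

Cross-terms: 21, 135, 139, 89, 56, 238  ⇒  Σ = 678
Area = |Σ|/2 = 339.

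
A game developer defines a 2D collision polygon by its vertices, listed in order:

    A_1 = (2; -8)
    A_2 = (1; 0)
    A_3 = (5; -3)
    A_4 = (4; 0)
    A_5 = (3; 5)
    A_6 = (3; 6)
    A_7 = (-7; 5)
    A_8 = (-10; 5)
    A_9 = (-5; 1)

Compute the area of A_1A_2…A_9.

82.5

Apply the shoelace (surveyor's) formula: 2A = Σ (x_i·y_{i+1} − x_{i+1}·y_i), indices taken mod 9.
Cross-terms: 8, -3, 12, 20, 3, 57, 15, 15, 38  ⇒  Σ = 165
Area = |Σ|/2 = 82.5.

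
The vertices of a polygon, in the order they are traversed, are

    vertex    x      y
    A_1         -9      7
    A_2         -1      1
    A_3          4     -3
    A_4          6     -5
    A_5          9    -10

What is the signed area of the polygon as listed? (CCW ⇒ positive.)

-23.5

A_1→A_2: (-9)(1) − (-1)(7) = -2
A_2→A_3: (-1)(-3) − (4)(1) = -1
A_3→A_4: (4)(-5) − (6)(-3) = -2
A_4→A_5: (6)(-10) − (9)(-5) = -15
A_5→A_1: (9)(7) − (-9)(-10) = -27
Σ = -47
Signed area = Σ/2 = -23.5 (negative ⇒ clockwise traversal).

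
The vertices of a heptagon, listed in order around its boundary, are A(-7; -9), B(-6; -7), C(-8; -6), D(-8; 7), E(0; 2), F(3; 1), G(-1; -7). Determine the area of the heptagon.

105.5

A→B: (-7)(-7) − (-6)(-9) = -5
B→C: (-6)(-6) − (-8)(-7) = -20
C→D: (-8)(7) − (-8)(-6) = -104
D→E: (-8)(2) − (0)(7) = -16
E→F: (0)(1) − (3)(2) = -6
F→G: (3)(-7) − (-1)(1) = -20
G→A: (-1)(-9) − (-7)(-7) = -40
Σ = -211
Area = |Σ|/2 = 105.5.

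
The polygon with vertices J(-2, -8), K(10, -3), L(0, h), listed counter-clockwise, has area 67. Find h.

The doubled signed area Σ (x_i y_{i+1} − x_{i+1} y_i) is linear in h.
With h=0 it equals 86; the coefficient of h is 12 (from the two edges through L).
So 12·h + 86 = 2·67 = 134 ⇒ h = 4.

4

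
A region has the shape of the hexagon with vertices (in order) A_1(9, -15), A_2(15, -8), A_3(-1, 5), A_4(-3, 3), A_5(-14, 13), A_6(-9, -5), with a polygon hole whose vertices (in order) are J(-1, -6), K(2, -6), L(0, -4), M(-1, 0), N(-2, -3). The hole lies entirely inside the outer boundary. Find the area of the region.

Outer boundary:
Apply Gauss's area formula: 2A = Σ (x_i·y_{i+1} − x_{i+1}·y_i), indices taken mod 6.
Σ = (153) + (67) + (12) + (3) + (187) + (180) = 602
Area = |Σ|/2 = 301.
Hole:
Σ = (18) + (-8) + (-4) + (3) + (9) = 18
Area = |Σ|/2 = 9.
Net area = 301 − 9 = 292.

292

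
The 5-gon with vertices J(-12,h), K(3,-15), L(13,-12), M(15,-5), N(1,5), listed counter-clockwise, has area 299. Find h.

The doubled signed area Σ (x_i y_{i+1} − x_{i+1} y_i) is linear in h.
With h=0 it equals 594; the coefficient of h is -2 (from the two edges through J).
So -2·h + 594 = 2·299 = 598 ⇒ h = -2.

-2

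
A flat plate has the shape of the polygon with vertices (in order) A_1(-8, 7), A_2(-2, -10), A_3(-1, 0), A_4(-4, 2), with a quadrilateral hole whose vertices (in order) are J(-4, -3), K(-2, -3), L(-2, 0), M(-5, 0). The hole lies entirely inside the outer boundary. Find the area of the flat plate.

27.5

Outer boundary:
Cross-terms: 94, -10, -2, -12  ⇒  Σ = 70
Area = |Σ|/2 = 35.
Hole:
Apply Gauss's area formula: 2A = Σ (x_i·y_{i+1} − x_{i+1}·y_i), indices taken mod 4.
J→K: (-4)(-3) − (-2)(-3) = 6
K→L: (-2)(0) − (-2)(-3) = -6
L→M: (-2)(0) − (-5)(0) = 0
M→J: (-5)(-3) − (-4)(0) = 15
Σ = 15
Area = |Σ|/2 = 7.5.
Net area = 35 − 7.5 = 27.5.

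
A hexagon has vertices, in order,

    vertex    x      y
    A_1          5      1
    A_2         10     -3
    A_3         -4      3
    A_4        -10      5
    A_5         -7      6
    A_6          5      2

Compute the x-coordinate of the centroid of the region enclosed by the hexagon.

-56/213

Apply Gauss's area formula. First the cross-terms c_i = x_i·y_{i+1} − x_{i+1}·y_i:
  -25, 18, 10, -25, -44, -5  ⇒  2A = -71, A = -35.5.
Then Σ (x_i + x_{i+1})·c_i = 56, so x̄ = 56 / (6·(-35.5)) = -56/213.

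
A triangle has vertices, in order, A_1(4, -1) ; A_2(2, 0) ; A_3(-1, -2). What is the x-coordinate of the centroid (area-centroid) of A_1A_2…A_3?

Apply Gauss's area formula. First the cross-terms c_i = x_i·y_{i+1} − x_{i+1}·y_i:
  2, -4, 9  ⇒  2A = 7, A = 3.5.
Then Σ (x_i + x_{i+1})·c_i = 35, so x̄ = 35 / (6·3.5) = 5/3.

5/3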